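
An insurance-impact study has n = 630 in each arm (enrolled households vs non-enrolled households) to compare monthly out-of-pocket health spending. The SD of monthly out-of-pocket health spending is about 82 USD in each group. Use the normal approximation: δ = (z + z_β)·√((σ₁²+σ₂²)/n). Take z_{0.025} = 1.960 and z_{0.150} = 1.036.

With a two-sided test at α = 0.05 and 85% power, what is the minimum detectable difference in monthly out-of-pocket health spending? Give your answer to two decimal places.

Minimum detectable difference ≈ 13.84 USD

δ = (z_{α/2} + z_β) · √((σ₁²+σ₂²)/n)
  = (1.960 + 1.036) · √(13448/630)
  = 2.996 · √21.346
  = 2.996 · 4.6202
  = 13.8420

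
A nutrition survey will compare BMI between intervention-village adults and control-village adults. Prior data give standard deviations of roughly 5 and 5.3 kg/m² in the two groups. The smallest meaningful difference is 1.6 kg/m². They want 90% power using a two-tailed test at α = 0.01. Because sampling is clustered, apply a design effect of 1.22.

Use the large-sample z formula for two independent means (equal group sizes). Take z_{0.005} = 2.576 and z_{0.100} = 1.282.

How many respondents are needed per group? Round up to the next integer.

n = 377 per group

n = (z_{α/2} + z_β)² · (σ₁² + σ₂²) / δ²
  = (2.576 + 1.282)² · (5² + 5.3² = 53.09) / 1.6²
  = 14.8842 · 53.09 / 2.56
  = 308.67
Design effect: 1.22 × 308.67 = 376.58.
Round up → n = 377 per group.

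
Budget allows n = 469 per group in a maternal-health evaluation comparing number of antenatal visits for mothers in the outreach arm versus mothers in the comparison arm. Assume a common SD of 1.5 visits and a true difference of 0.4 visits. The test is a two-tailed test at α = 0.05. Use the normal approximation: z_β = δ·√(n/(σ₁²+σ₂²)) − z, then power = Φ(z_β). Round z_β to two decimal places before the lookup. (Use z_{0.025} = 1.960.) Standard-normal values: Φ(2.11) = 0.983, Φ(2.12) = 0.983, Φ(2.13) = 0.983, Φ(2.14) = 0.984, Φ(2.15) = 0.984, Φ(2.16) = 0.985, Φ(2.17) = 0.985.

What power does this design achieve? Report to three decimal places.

z_β = δ·√(n/(σ₁²+σ₂²)) − z_{α/2}
    = 0.4 · √(469/4.5) − 1.960
    = 0.4 · 10.20893 − 1.960
    = 4.0836 − 1.960 = 2.1236 → 2.12
Power = Φ(2.12) = 0.983.

Power ≈ 0.983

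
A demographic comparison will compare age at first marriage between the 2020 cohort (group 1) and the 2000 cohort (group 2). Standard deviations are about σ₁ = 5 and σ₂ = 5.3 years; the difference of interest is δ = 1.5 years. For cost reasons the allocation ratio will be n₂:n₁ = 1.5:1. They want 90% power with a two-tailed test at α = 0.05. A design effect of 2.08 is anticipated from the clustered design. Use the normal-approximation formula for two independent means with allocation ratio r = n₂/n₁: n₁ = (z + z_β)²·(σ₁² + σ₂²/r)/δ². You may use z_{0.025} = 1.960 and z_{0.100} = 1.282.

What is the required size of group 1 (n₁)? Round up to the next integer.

n₁ = (z_{α/2} + z_β)² · (σ₁² + σ₂²/r) / δ²
   = (1.960 + 1.282)² · (5² + 5.3²/1.5) / 1.5²
   = 10.5106 · (25 + 18.7267) / 2.25
   = 10.5106 · 43.7267 / 2.25
   = 204.26
Design effect: 2.08 × 204.26 = 424.87.
Round up → n₁ = 425; n₂ = r·n₁ = 1.5 × 425 = 638.

n₁ = 425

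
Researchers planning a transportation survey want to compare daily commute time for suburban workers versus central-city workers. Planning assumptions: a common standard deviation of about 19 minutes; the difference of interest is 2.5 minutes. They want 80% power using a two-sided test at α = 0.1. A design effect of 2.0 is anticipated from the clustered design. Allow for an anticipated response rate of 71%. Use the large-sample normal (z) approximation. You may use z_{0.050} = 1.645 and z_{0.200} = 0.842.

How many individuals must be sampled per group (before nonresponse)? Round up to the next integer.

n = 2013 per group

n = (z_{α/2} + z_β)² · (σ₁² + σ₂²) / δ²
  = (1.645 + 0.842)² · (2·19² = 722) / 2.5²
  = 6.1852 · 722 / 6.25
  = 714.51
Design effect: 2.0 × 714.51 = 1429.02.
Adjust for 71% response: 1429.02 / 0.71 = 2012.71.
Round up → n = 2013 per group.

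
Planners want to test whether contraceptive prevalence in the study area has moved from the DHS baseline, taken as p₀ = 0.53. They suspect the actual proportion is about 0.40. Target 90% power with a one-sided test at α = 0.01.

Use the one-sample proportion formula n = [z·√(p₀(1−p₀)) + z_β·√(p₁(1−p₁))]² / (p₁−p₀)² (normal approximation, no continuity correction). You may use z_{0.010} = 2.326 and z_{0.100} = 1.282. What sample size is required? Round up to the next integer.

n = 190

n = [z_α·√(p₀q₀) + z_β·√(p₁q₁)]² / (p₁ − p₀)²
  = [2.326·√(0.53·0.47) + 1.282·√(0.40·0.60)]² / (-0.13)²
  = [2.326·0.4991 + 1.282·0.4899]² / 0.0169
  = [1.7890]² / 0.0169
  = 189.37
Round up → n = 190.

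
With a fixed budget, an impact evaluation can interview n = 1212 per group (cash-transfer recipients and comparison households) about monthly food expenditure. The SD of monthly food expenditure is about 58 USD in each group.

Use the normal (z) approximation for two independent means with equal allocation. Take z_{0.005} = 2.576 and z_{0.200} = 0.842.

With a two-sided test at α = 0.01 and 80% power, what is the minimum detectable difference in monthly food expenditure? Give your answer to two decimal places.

δ = (z_{α/2} + z_β) · √((σ₁²+σ₂²)/n)
  = (2.576 + 0.842) · √(6728/1212)
  = 3.418 · √5.5512
  = 3.418 · 2.3561
  = 8.0531

Minimum detectable difference ≈ 8.05 USD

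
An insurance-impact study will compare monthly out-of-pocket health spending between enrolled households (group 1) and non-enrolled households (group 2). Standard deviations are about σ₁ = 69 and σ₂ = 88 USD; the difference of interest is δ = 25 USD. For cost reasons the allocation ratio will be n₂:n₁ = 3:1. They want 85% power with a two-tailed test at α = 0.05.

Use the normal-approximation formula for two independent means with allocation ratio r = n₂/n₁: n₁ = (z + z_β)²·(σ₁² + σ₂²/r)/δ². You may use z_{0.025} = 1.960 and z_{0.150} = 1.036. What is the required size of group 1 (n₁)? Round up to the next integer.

n₁ = 106

n₁ = (z_{α/2} + z_β)² · (σ₁² + σ₂²/r) / δ²
   = (1.960 + 1.036)² · (69² + 88²/3) / 25²
   = 8.9760 · (4761 + 2581.3) / 625
   = 8.9760 · 7342.3 / 625
   = 105.45
Round up → n₁ = 106; n₂ = r·n₁ = 3 × 106 = 318.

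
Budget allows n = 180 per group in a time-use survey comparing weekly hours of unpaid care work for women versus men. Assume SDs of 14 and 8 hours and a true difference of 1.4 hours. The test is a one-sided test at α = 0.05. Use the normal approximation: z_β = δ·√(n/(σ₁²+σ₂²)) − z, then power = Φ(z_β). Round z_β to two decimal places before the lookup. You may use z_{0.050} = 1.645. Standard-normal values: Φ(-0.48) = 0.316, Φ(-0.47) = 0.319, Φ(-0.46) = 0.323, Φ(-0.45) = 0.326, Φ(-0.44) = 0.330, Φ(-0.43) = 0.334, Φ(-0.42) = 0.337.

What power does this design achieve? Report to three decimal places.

Power ≈ 0.316

z_β = δ·√(n/(σ₁²+σ₂²)) − z_α
    = 1.4 · √(180/260) − 1.645
    = 1.4 · 0.83205 − 1.645
    = 1.1649 − 1.645 = -0.4801 → -0.48
Power = Φ(-0.48) = 0.316.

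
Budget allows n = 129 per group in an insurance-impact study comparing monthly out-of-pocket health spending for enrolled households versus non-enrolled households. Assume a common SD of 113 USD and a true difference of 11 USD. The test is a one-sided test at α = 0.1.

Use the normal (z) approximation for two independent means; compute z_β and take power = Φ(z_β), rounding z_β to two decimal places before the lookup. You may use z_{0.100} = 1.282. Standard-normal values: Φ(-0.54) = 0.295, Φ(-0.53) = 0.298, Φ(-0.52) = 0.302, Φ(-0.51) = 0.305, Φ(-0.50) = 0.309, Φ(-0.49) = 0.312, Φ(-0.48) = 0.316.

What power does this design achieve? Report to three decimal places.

Power ≈ 0.309

z_β = δ·√(n/(σ₁²+σ₂²)) − z_α
    = 11 · √(129/25538) − 1.282
    = 11 · 0.07107 − 1.282
    = 0.7818 − 1.282 = -0.5002 → -0.50
Power = Φ(-0.50) = 0.309.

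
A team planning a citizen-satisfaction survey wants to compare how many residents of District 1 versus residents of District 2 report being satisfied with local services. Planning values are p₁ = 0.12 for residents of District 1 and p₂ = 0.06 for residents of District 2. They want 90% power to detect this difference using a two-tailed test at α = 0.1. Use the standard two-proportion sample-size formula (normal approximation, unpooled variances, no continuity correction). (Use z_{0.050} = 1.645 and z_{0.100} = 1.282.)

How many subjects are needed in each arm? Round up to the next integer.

n = 386 per group

n = (z_{α/2} + z_β)² · [p₁(1−p₁) + p₂(1−p₂)] / (p₁ − p₂)²
  = (1.645 + 1.282)² · (0.12·0.88 + 0.06·0.94) / (0.06)²
  = (2.927)² · (0.1056 + 0.0564) / 0.0036
  = 8.5673 · 0.1620 / 0.0036
  = 385.53
Round up → n = 386 per group.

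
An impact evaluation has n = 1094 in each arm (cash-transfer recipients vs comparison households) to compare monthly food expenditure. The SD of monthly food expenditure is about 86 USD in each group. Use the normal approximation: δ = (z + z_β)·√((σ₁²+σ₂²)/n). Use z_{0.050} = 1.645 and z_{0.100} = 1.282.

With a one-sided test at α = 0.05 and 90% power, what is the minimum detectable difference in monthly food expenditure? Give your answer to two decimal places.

Minimum detectable difference ≈ 10.76 USD

δ = (z_α + z_β) · √((σ₁²+σ₂²)/n)
  = (1.645 + 1.282) · √(14792/1094)
  = 2.927 · √13.521
  = 2.927 · 3.6771
  = 10.7629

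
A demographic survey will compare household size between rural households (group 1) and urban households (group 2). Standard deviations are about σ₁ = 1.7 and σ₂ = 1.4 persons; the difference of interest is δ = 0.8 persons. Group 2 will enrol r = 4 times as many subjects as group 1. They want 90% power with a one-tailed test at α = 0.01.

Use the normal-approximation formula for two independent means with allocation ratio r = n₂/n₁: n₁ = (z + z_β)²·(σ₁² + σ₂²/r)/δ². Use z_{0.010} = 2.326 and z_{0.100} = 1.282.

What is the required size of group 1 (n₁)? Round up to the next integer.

n₁ = (z_α + z_β)² · (σ₁² + σ₂²/r) / δ²
   = (2.326 + 1.282)² · (1.7² + 1.4²/4) / 0.8²
   = 13.0177 · (2.89 + 0.49) / 0.64
   = 13.0177 · 3.38 / 0.64
   = 68.75
Round up → n₁ = 69; n₂ = r·n₁ = 4 × 69 = 276.

n₁ = 69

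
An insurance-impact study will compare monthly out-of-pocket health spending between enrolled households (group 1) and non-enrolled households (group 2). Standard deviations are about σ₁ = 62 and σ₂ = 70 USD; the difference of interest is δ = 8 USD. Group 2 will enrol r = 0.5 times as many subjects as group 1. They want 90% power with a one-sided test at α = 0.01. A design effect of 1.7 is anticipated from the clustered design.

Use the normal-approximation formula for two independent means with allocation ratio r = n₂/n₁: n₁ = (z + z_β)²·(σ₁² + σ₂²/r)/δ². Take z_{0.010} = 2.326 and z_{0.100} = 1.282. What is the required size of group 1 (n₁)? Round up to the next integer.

n₁ = (z_α + z_β)² · (σ₁² + σ₂²/r) / δ²
   = (2.326 + 1.282)² · (62² + 70²/0.5) / 8²
   = 13.0177 · (3844 + 9800) / 64
   = 13.0177 · 13644 / 64
   = 2775.20
Design effect: 1.7 × 2775.20 = 4717.85.
Round up → n₁ = 4718; n₂ = r·n₁ = 0.5 × 4718 = 2359.

n₁ = 4718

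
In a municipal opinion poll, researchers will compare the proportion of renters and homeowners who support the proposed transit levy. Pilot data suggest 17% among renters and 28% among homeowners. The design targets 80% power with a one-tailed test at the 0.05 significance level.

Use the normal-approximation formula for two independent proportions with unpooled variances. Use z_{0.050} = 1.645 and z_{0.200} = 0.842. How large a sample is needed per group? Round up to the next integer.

n = (z_α + z_β)² · [p₁(1−p₁) + p₂(1−p₂)] / (p₁ − p₂)²
  = (1.645 + 0.842)² · (0.17·0.83 + 0.28·0.72) / (-0.11)²
  = (2.487)² · (0.1411 + 0.2016) / 0.0121
  = 6.1852 · 0.3427 / 0.0121
  = 175.18
Round up → n = 176 per group.

n = 176 per group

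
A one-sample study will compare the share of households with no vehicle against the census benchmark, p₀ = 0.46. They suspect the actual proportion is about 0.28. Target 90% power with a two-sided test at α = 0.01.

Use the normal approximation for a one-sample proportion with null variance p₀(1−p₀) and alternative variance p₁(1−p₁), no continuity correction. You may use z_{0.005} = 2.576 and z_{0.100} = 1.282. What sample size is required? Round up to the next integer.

n = 107

n = [z_{α/2}·√(p₀q₀) + z_β·√(p₁q₁)]² / (p₁ − p₀)²
  = [2.576·√(0.46·0.54) + 1.282·√(0.28·0.72)]² / (-0.18)²
  = [2.576·0.4984 + 1.282·0.4490]² / 0.0324
  = [1.8595]² / 0.0324
  = 106.72
Round up → n = 107.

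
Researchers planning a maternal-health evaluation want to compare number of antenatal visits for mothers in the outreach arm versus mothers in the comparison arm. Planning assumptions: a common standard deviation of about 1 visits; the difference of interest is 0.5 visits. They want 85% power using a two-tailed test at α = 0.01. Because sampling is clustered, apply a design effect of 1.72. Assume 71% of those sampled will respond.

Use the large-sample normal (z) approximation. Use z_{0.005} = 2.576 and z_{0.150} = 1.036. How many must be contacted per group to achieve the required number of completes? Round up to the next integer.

n = (z_{α/2} + z_β)² · (σ₁² + σ₂²) / δ²
  = (2.576 + 1.036)² · (2·1² = 2) / 0.5²
  = 13.0465 · 2 / 0.25
  = 104.37
Design effect: 1.72 × 104.37 = 179.52.
Adjust for 71% response: 179.52 / 0.71 = 252.85.
Round up → n = 253 per group.

n = 253 per group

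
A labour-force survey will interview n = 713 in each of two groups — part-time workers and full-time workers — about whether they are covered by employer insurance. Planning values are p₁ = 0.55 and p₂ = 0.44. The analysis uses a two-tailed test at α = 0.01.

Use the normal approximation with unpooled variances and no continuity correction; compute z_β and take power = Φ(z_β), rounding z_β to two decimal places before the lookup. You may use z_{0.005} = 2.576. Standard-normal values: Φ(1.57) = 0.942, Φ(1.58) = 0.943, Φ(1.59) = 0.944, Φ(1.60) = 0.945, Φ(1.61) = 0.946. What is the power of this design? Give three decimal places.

z_β = |p₁−p₂|·√(n/[p₁q₁+p₂q₂]) − z_{α/2}
    = 0.11 · √(713/0.4939) − 2.576
    = 0.11 · 37.9949 − 2.576
    = 4.1794 − 2.576 = 1.6034 → 1.60
Power = Φ(1.60) = 0.945.

Power ≈ 0.945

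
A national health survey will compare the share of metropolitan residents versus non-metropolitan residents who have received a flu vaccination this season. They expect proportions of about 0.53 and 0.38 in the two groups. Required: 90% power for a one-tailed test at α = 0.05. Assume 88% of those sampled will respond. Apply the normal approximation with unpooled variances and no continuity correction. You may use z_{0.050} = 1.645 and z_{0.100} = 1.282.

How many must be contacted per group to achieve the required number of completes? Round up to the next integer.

n = (z_α + z_β)² · [p₁(1−p₁) + p₂(1−p₂)] / (p₁ − p₂)²
  = (1.645 + 1.282)² · (0.53·0.47 + 0.38·0.62) / (0.15)²
  = (2.927)² · (0.2491 + 0.2356) / 0.0225
  = 8.5673 · 0.4847 / 0.0225
  = 184.56
Adjust for 88% response: 184.56 / 0.88 = 209.73.
Round up → n = 210 per group.

n = 210 per group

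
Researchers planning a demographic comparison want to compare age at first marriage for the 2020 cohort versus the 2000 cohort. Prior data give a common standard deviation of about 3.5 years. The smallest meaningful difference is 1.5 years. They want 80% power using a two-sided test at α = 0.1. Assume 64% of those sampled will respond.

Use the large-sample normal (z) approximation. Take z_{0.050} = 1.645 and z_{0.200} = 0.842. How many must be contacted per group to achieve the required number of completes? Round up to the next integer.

n = (z_{α/2} + z_β)² · (σ₁² + σ₂²) / δ²
  = (1.645 + 0.842)² · (2·3.5² = 24.5) / 1.5²
  = 6.1852 · 24.5 / 2.25
  = 67.35
Adjust for 64% response: 67.35 / 0.64 = 105.23.
Round up → n = 106 per group.

n = 106 per group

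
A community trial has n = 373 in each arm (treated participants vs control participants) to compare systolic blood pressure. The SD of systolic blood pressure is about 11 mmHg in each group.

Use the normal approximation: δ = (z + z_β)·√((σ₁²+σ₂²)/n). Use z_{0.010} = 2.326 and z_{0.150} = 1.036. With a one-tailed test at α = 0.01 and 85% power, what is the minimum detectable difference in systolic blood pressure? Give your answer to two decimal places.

δ = (z_α + z_β) · √((σ₁²+σ₂²)/n)
  = (2.326 + 1.036) · √(242/373)
  = 3.362 · √0.64879
  = 3.362 · 0.8055
  = 2.7080

Minimum detectable difference ≈ 2.71 mmHg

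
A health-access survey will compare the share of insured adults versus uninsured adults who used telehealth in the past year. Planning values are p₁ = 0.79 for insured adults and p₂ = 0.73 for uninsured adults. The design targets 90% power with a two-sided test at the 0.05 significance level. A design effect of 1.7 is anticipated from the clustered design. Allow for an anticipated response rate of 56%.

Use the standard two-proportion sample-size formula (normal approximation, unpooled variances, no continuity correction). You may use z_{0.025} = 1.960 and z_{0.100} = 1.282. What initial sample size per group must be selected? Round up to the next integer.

n = 3218 per group

n = (z_{α/2} + z_β)² · [p₁(1−p₁) + p₂(1−p₂)] / (p₁ − p₂)²
  = (1.960 + 1.282)² · (0.79·0.21 + 0.73·0.27) / (0.06)²
  = (3.242)² · (0.1659 + 0.1971) / 0.0036
  = 10.5106 · 0.3630 / 0.0036
  = 1059.82
Design effect: 1.7 × 1059.82 = 1801.69.
Adjust for 56% response: 1801.69 / 0.56 = 3217.30.
Round up → n = 3218 per group.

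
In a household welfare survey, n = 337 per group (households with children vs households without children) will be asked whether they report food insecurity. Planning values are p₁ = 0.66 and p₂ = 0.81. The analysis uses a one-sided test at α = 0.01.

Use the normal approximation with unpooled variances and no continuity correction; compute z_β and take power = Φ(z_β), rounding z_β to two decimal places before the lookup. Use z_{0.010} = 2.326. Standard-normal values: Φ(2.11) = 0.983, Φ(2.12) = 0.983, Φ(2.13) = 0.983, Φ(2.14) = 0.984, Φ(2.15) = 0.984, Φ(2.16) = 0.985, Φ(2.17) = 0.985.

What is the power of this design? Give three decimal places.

Power ≈ 0.984

z_β = |p₁−p₂|·√(n/[p₁q₁+p₂q₂]) − z_α
    = 0.15 · √(337/0.3783) − 2.326
    = 0.15 · 29.8467 − 2.326
    = 4.4770 − 2.326 = 2.1510 → 2.15
Power = Φ(2.15) = 0.984.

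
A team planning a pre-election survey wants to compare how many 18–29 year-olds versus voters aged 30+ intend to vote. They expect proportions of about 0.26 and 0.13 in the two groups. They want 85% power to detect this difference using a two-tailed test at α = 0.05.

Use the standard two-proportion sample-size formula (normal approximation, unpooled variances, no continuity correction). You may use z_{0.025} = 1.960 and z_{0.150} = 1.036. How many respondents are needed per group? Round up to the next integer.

n = (z_{α/2} + z_β)² · [p₁(1−p₁) + p₂(1−p₂)] / (p₁ − p₂)²
  = (1.960 + 1.036)² · (0.26·0.74 + 0.13·0.87) / (0.13)²
  = (2.996)² · (0.1924 + 0.1131) / 0.0169
  = 8.9760 · 0.3055 / 0.0169
  = 162.26
Round up → n = 163 per group.

n = 163 per group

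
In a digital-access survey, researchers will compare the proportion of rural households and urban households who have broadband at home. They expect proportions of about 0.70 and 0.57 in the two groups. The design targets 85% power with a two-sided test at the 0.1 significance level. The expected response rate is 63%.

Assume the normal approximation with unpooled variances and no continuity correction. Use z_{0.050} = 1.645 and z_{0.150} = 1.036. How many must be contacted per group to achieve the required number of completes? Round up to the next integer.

n = 308 per group

n = (z_{α/2} + z_β)² · [p₁(1−p₁) + p₂(1−p₂)] / (p₁ − p₂)²
  = (1.645 + 1.036)² · (0.70·0.30 + 0.57·0.43) / (0.13)²
  = (2.681)² · (0.2100 + 0.2451) / 0.0169
  = 7.1878 · 0.4551 / 0.0169
  = 193.56
Adjust for 63% response: 193.56 / 0.63 = 307.24.
Round up → n = 308 per group.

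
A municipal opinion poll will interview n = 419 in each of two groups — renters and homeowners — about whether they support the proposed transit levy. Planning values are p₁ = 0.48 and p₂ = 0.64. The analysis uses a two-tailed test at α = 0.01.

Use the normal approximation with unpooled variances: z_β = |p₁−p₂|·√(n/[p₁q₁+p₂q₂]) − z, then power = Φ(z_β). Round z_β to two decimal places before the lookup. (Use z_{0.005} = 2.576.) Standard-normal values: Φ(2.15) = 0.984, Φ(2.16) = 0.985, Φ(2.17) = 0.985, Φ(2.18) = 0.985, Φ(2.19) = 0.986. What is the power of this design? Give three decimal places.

Power ≈ 0.984

z_β = |p₁−p₂|·√(n/[p₁q₁+p₂q₂]) − z_{α/2}
    = 0.16 · √(419/0.4800) − 2.576
    = 0.16 · 29.5452 − 2.576
    = 4.7272 − 2.576 = 2.1512 → 2.15
Power = Φ(2.15) = 0.984.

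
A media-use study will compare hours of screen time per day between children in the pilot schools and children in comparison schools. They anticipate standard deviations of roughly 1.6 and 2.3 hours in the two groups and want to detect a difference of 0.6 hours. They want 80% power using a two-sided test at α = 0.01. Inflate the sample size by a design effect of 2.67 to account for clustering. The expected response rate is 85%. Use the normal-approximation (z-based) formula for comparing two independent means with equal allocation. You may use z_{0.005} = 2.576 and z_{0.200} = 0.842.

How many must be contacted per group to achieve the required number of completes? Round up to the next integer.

n = 801 per group

n = (z_{α/2} + z_β)² · (σ₁² + σ₂²) / δ²
  = (2.576 + 0.842)² · (1.6² + 2.3² = 7.85) / 0.6²
  = 11.6827 · 7.85 / 0.36
  = 254.75
Design effect: 2.67 × 254.75 = 680.18.
Adjust for 85% response: 680.18 / 0.85 = 800.21.
Round up → n = 801 per group.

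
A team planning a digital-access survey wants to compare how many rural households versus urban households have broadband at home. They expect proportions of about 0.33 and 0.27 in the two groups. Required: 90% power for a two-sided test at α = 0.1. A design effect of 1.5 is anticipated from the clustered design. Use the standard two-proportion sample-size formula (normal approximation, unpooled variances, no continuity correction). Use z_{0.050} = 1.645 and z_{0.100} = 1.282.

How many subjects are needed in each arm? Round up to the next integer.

n = 1493 per group

n = (z_{α/2} + z_β)² · [p₁(1−p₁) + p₂(1−p₂)] / (p₁ − p₂)²
  = (1.645 + 1.282)² · (0.33·0.67 + 0.27·0.73) / (0.06)²
  = (2.927)² · (0.2211 + 0.1971) / 0.0036
  = 8.5673 · 0.4182 / 0.0036
  = 995.24
Design effect: 1.5 × 995.24 = 1492.86.
Round up → n = 1493 per group.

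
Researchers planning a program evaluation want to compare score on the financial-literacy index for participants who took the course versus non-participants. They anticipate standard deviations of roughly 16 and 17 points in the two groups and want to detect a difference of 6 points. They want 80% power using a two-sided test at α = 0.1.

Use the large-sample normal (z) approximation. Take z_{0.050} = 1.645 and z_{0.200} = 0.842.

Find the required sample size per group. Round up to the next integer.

n = 94 per group

n = (z_{α/2} + z_β)² · (σ₁² + σ₂²) / δ²
  = (1.645 + 0.842)² · (16² + 17² = 545) / 6²
  = 6.1852 · 545 / 36
  = 93.64
Round up → n = 94 per group.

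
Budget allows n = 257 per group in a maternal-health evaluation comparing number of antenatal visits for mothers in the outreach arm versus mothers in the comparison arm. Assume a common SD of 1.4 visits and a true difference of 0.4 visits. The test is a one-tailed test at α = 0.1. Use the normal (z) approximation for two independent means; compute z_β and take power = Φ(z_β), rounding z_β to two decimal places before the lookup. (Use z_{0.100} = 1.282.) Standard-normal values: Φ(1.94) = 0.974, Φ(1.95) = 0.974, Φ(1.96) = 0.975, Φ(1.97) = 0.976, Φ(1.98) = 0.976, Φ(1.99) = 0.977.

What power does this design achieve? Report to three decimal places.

z_β = δ·√(n/(σ₁²+σ₂²)) − z_α
    = 0.4 · √(257/3.92) − 1.282
    = 0.4 · 8.09699 − 1.282
    = 3.2388 − 1.282 = 1.9568 → 1.96
Power = Φ(1.96) = 0.975.

Power ≈ 0.975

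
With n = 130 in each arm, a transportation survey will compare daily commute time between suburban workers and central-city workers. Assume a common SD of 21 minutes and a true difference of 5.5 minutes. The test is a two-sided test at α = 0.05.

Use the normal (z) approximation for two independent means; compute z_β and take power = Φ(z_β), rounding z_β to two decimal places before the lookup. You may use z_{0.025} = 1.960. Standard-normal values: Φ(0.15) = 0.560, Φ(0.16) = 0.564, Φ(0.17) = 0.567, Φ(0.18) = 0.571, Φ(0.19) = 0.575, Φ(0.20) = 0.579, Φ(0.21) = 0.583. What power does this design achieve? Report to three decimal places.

Power ≈ 0.560

z_β = δ·√(n/(σ₁²+σ₂²)) − z_{α/2}
    = 5.5 · √(130/882) − 1.960
    = 5.5 · 0.38392 − 1.960
    = 2.1115 − 1.960 = 0.1515 → 0.15
Power = Φ(0.15) = 0.560.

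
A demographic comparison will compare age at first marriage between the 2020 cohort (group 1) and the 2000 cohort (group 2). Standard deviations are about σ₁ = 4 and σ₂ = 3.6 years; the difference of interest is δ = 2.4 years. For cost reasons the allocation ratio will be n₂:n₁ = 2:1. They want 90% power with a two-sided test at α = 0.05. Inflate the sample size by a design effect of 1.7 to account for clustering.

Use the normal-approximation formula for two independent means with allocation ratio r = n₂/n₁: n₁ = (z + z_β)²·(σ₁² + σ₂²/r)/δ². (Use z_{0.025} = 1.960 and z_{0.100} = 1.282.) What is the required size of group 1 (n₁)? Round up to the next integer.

n₁ = 70

n₁ = (z_{α/2} + z_β)² · (σ₁² + σ₂²/r) / δ²
   = (1.960 + 1.282)² · (4² + 3.6²/2) / 2.4²
   = 10.5106 · (16 + 6.48) / 5.76
   = 10.5106 · 22.48 / 5.76
   = 41.02
Design effect: 1.7 × 41.02 = 69.73.
Round up → n₁ = 70; n₂ = r·n₁ = 2 × 70 = 140.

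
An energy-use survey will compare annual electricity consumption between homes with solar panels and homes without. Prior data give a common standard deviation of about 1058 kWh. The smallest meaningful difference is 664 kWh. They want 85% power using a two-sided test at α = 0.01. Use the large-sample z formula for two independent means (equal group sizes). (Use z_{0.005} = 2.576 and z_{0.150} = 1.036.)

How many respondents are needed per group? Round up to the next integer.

n = 67 per group

n = (z_{α/2} + z_β)² · (σ₁² + σ₂²) / δ²
  = (2.576 + 1.036)² · (2·1058² = 2238728) / 664²
  = 13.0465 · 2238728 / 440896
  = 66.25
Round up → n = 67 per group.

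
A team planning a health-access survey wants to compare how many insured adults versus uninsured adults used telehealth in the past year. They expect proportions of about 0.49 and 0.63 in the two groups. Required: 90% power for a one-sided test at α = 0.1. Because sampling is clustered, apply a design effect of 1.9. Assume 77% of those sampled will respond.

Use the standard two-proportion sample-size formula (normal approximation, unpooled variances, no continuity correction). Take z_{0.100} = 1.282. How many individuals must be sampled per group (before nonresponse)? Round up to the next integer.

n = 400 per group

n = (z_α + z_β)² · [p₁(1−p₁) + p₂(1−p₂)] / (p₁ − p₂)²
  = (1.282 + 1.282)² · (0.49·0.51 + 0.63·0.37) / (-0.14)²
  = (2.564)² · (0.2499 + 0.2331) / 0.0196
  = 6.5741 · 0.4830 / 0.0196
  = 162.00
Design effect: 1.9 × 162.00 = 307.81.
Adjust for 77% response: 307.81 / 0.77 = 399.75.
Round up → n = 400 per group.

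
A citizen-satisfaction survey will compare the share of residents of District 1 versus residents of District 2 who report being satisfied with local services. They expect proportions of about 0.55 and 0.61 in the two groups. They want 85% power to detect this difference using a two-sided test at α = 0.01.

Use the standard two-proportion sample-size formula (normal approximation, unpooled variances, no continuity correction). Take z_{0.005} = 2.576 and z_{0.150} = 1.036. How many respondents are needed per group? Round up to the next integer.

n = (z_{α/2} + z_β)² · [p₁(1−p₁) + p₂(1−p₂)] / (p₁ − p₂)²
  = (2.576 + 1.036)² · (0.55·0.45 + 0.61·0.39) / (-0.06)²
  = (3.612)² · (0.2475 + 0.2379) / 0.0036
  = 13.0465 · 0.4854 / 0.0036
  = 1759.11
Round up → n = 1760 per group.

n = 1760 per group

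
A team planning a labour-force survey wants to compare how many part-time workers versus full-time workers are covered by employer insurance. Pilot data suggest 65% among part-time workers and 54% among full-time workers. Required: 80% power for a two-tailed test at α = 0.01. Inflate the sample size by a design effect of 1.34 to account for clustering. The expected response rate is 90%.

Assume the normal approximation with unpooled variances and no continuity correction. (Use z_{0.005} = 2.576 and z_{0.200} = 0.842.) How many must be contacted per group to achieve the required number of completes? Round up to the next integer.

n = 685 per group

n = (z_{α/2} + z_β)² · [p₁(1−p₁) + p₂(1−p₂)] / (p₁ − p₂)²
  = (2.576 + 0.842)² · (0.65·0.35 + 0.54·0.46) / (0.11)²
  = (3.418)² · (0.2275 + 0.2484) / 0.0121
  = 11.6827 · 0.4759 / 0.0121
  = 459.49
Design effect: 1.34 × 459.49 = 615.71.
Adjust for 90% response: 615.71 / 0.90 = 684.13.
Round up → n = 685 per group.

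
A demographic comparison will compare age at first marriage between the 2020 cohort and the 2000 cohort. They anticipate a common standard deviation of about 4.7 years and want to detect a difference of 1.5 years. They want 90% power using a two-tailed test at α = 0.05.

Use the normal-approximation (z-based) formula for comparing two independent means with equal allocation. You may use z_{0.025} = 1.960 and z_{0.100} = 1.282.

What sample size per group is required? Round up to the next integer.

n = 207 per group

n = (z_{α/2} + z_β)² · (σ₁² + σ₂²) / δ²
  = (1.960 + 1.282)² · (2·4.7² = 44.18) / 1.5²
  = 10.5106 · 44.18 / 2.25
  = 206.38
Round up → n = 207 per group.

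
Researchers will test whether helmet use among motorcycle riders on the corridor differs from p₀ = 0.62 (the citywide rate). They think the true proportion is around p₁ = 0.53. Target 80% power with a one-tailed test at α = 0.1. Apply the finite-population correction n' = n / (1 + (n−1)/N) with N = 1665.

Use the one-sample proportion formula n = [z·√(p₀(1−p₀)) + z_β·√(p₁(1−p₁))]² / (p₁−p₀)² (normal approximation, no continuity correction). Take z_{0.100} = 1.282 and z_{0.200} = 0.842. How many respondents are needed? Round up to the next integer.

n = [z_α·√(p₀q₀) + z_β·√(p₁q₁)]² / (p₁ − p₀)²
  = [1.282·√(0.62·0.38) + 0.842·√(0.53·0.47)]² / (-0.09)²
  = [1.282·0.4854 + 0.842·0.4991]² / 0.0081
  = [1.0425]² / 0.0081
  = 134.18
Finite-population correction (N = 1665): 134.18 / (1 + (134.18 − 1)/1665) = 124.24.
Round up → n = 125.

n = 125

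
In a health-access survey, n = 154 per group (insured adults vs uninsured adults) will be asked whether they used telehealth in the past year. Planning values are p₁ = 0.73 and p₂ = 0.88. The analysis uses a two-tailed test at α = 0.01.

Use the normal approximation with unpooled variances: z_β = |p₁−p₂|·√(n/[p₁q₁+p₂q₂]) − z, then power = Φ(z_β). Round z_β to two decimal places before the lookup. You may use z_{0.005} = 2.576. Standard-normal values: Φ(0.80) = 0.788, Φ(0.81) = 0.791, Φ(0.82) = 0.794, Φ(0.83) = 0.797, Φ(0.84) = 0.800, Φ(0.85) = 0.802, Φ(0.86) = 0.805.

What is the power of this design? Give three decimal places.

z_β = |p₁−p₂|·√(n/[p₁q₁+p₂q₂]) − z_{α/2}
    = 0.15 · √(154/0.3027) − 2.576
    = 0.15 · 22.5556 − 2.576
    = 3.3833 − 2.576 = 0.8073 → 0.81
Power = Φ(0.81) = 0.791.

Power ≈ 0.791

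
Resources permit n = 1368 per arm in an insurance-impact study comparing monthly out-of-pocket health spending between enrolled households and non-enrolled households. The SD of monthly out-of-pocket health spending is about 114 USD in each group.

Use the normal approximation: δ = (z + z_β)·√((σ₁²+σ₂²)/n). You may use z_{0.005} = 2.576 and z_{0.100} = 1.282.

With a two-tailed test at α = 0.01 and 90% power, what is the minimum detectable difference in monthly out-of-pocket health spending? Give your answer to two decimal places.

Minimum detectable difference ≈ 16.82 USD

δ = (z_{α/2} + z_β) · √((σ₁²+σ₂²)/n)
  = (2.576 + 1.282) · √(25992/1368)
  = 3.858 · √19
  = 3.858 · 4.3589
  = 16.8166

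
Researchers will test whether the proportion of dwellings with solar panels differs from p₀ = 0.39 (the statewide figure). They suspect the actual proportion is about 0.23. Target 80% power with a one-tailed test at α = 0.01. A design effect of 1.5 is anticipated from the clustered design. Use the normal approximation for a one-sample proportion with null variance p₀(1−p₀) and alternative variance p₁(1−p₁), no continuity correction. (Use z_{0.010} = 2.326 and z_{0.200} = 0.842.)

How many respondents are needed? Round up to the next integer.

n = 130

n = [z_α·√(p₀q₀) + z_β·√(p₁q₁)]² / (p₁ − p₀)²
  = [2.326·√(0.39·0.61) + 0.842·√(0.23·0.77)]² / (-0.16)²
  = [2.326·0.4877 + 0.842·0.4208]² / 0.0256
  = [1.4888]² / 0.0256
  = 86.59
Design effect: 1.5 × 86.59 = 129.88.
Round up → n = 130.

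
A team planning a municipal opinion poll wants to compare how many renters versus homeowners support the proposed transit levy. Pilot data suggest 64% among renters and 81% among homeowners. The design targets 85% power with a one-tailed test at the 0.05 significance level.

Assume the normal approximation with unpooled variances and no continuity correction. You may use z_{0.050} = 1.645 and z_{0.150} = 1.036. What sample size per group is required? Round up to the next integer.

n = (z_α + z_β)² · [p₁(1−p₁) + p₂(1−p₂)] / (p₁ − p₂)²
  = (1.645 + 1.036)² · (0.64·0.36 + 0.81·0.19) / (-0.17)²
  = (2.681)² · (0.2304 + 0.1539) / 0.0289
  = 7.1878 · 0.3843 / 0.0289
  = 95.58
Round up → n = 96 per group.

n = 96 per group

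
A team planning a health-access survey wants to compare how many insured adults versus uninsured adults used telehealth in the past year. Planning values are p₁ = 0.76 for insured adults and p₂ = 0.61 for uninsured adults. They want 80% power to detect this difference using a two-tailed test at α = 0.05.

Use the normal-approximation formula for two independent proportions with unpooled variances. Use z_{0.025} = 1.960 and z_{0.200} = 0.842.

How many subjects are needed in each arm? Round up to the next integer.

n = (z_{α/2} + z_β)² · [p₁(1−p₁) + p₂(1−p₂)] / (p₁ − p₂)²
  = (1.960 + 0.842)² · (0.76·0.24 + 0.61·0.39) / (0.15)²
  = (2.802)² · (0.1824 + 0.2379) / 0.0225
  = 7.8512 · 0.4203 / 0.0225
  = 146.66
Round up → n = 147 per group.

n = 147 per group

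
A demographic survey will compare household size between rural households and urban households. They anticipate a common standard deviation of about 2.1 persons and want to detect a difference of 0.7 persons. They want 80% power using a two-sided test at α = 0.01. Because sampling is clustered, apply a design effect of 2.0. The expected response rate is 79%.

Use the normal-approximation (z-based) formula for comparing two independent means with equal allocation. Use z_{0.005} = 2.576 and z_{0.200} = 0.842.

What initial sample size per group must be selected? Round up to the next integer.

n = 533 per group

n = (z_{α/2} + z_β)² · (σ₁² + σ₂²) / δ²
  = (2.576 + 0.842)² · (2·2.1² = 8.82) / 0.7²
  = 11.6827 · 8.82 / 0.49
  = 210.29
Design effect: 2.0 × 210.29 = 420.58.
Adjust for 79% response: 420.58 / 0.79 = 532.38.
Round up → n = 533 per group.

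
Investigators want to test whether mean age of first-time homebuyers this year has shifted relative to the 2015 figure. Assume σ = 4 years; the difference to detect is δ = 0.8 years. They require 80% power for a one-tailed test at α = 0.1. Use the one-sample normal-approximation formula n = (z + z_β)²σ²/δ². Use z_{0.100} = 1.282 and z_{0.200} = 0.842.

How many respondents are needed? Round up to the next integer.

n = 113

n = (z_α + z_β)² · σ² / δ²
  = (1.282 + 0.842)² · 4² / 0.8²
  = 4.5114 · 16 / 0.64
  = 112.78
Round up → n = 113.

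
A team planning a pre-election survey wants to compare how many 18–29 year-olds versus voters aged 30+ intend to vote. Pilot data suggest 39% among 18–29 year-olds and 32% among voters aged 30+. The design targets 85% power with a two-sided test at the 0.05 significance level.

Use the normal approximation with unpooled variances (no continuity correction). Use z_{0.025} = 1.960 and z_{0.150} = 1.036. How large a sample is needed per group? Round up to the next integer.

n = 835 per group

n = (z_{α/2} + z_β)² · [p₁(1−p₁) + p₂(1−p₂)] / (p₁ − p₂)²
  = (1.960 + 1.036)² · (0.39·0.61 + 0.32·0.68) / (0.07)²
  = (2.996)² · (0.2379 + 0.2176) / 0.0049
  = 8.9760 · 0.4555 / 0.0049
  = 834.40
Round up → n = 835 per group.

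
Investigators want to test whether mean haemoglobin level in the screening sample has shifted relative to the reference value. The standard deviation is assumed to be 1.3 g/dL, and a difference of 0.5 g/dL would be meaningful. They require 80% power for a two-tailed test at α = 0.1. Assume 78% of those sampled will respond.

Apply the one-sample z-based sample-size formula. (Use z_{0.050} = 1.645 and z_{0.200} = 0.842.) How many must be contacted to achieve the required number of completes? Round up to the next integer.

n = (z_{α/2} + z_β)² · σ² / δ²
  = (1.645 + 0.842)² · 1.3² / 0.5²
  = 6.1852 · 1.69 / 0.25
  = 41.81
Adjust for 78% response: 41.81 / 0.78 = 53.60.
Round up → n = 54.

n = 54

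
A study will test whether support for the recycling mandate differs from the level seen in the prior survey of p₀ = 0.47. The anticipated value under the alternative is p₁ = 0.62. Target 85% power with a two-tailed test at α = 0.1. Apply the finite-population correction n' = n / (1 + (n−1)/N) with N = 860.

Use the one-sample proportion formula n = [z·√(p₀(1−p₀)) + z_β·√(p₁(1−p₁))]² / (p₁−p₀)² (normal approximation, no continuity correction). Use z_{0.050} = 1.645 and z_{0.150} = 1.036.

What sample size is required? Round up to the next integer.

n = [z_{α/2}·√(p₀q₀) + z_β·√(p₁q₁)]² / (p₁ − p₀)²
  = [1.645·√(0.47·0.53) + 1.036·√(0.62·0.38)]² / (0.15)²
  = [1.645·0.4991 + 1.036·0.4854]² / 0.0225
  = [1.3239]² / 0.0225
  = 77.90
Finite-population correction (N = 860): 77.90 / (1 + (77.90 − 1)/860) = 71.50.
Round up → n = 72.

n = 72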